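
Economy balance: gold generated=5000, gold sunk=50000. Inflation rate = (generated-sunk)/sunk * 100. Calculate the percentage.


Net gold = 5000 - 50000 = -45000
Inflation rate = net / sunk * 100 = -45000 / 50000 * 100
= -0.9 * 100
= -90.00%

-90.00%


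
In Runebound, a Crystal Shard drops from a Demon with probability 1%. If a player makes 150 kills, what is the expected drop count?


Expected drops = kills * (drop_rate / 100)
= 150 * (1 / 100)
= 150 * 0.01
= 1.5

1.5 drops


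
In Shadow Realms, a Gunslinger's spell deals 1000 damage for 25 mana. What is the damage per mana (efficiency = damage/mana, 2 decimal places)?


Efficiency = damage / mana
= 1000 / 25
= 40.00

40.00 dmg/mana


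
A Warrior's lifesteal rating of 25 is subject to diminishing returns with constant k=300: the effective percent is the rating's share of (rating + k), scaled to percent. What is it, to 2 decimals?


effective% = rating / (rating + k) * 100
= 25 / (25 + 300) * 100
= 25 / 325 * 100
= 0.076923 * 100
= 7.69%

7.69%


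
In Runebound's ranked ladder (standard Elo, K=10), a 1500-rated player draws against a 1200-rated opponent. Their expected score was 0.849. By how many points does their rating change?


Elo update: delta = K * (S - Ea), where S = 0.5 (draws)
S - Ea = 0.5 - 0.849 = -0.349
Rating change = 10 * -0.349
= -3.49

-3.49 rating points


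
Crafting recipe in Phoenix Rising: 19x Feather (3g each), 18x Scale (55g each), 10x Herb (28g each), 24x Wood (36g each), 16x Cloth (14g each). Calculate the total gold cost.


Cost breakdown:
  Feather: 19 * 3 = 57
  Scale: 18 * 55 = 990
  Herb: 10 * 28 = 280
  Wood: 24 * 36 = 864
  Cloth: 16 * 14 = 224
Total = 57 + 990 + 280 + 864 + 224 = 2415

2415 gold


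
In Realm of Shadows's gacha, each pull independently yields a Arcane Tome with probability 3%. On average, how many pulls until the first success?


Expected pulls for a geometric distribution = 1/p = 100 / rate%
= 100 / 3
= 33.33

33.33 pulls


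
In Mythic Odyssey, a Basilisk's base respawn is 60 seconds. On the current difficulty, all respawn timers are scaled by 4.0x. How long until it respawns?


Respawn time = base * multiplier
= 60 * 4.0
= 240.0 seconds

240.0 seconds


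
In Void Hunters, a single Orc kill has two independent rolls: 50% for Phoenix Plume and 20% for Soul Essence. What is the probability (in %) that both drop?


For independent events, P(both) = P(A) * P(B)
= 50% * 20%
= 1000 / 100 %
= 10.0%

10.0%


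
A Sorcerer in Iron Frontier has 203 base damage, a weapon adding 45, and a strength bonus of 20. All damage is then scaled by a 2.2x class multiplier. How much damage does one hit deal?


Sum base + weapon + str = 203 + 45 + 20 = 268
Multiply by 2.2:
268 * 2.2 = 589.6

589.6 damage


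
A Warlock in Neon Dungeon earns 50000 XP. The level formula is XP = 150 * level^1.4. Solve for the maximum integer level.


XP = 150 * level^1.4, so level = (XP / 150)^(1/1.4)
= (50000 / 150)^(1/1.4)
= 333.3333^0.7143
= 63.3952
Floor: level = 63

level 63


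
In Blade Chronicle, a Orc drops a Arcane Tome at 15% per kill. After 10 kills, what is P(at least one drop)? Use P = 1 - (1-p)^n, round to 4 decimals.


P(at least one) = 1 - P(none) = 1 - (1-p)^n
p = 15/100 = 0.15
1 - p = 0.85
(1 - p)^10 = 0.85^10 = 0.196874
P(at least one) = 1 - 0.196874 = 0.8031

0.8031


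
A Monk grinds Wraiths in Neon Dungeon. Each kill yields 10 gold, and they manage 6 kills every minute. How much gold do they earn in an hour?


Gold per minute = 10 * 6 = 60
Gold per hour = 60 * 60 = 3600

3600 gold/hour


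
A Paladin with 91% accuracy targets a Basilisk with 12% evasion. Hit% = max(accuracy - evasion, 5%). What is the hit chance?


accuracy - evasion = 91 - 12 = 79
Apply floor: max(79, 5) = 79
Hit chance = 79%

79%


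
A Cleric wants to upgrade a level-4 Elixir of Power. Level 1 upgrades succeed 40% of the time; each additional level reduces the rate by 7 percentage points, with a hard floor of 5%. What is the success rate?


raw_rate = 40 - 7 * (4 - 1)
= 40 - 7 * 3
= 40 - 21
= 19
Apply floor: max(19, 5) = 19%

19%


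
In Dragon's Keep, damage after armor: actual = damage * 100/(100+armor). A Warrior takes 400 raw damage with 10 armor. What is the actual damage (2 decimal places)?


actual = 400 * 100 / (100 + 10)
= 400 * 100 / 110
= 40000 / 110
= 363.64

363.64 damage


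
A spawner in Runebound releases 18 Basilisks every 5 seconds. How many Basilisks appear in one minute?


Spawns per minute = count * (60 / interval)
= 18 * (60 / 5)
= 18 * 12.0
= 216.0

216.0 per minute


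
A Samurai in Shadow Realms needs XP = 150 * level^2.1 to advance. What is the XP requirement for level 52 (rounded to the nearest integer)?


XP = 150 * level^2.1
Substitute level = 52:
XP = 150 * 52^2.1
= 150 * 4014.2741
= 602141

602141 XP


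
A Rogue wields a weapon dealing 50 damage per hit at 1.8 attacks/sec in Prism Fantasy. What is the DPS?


DPS = damage * attack_speed
= 50 * 1.8
= 90.0

90.0 DPS


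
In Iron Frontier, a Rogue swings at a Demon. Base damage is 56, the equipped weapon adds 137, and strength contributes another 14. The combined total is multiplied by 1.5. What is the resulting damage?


Sum base + weapon + str = 56 + 137 + 14 = 207
Multiply by 1.5:
207 * 1.5 = 310.5

310.5 damage


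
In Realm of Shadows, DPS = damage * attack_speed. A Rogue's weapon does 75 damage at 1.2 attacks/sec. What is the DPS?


DPS = damage * attack_speed
= 75 * 1.2
= 90.0

90.0 DPS


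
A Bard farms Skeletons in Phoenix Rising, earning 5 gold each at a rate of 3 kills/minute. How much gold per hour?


Gold per minute = 5 * 3 = 15
Gold per hour = 15 * 60 = 900

900 gold/hour


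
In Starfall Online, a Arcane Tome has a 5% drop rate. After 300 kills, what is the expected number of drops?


Expected drops = kills * (drop_rate / 100)
= 300 * (5 / 100)
= 300 * 0.05
= 15.0

15.0 drops


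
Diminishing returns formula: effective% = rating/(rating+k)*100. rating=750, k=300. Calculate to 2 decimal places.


effective% = rating / (rating + k) * 100
= 750 / (750 + 300) * 100
= 750 / 1050 * 100
= 0.714286 * 100
= 71.43%

71.43%


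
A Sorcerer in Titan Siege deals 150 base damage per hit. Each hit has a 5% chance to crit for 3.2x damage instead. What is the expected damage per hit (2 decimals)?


E[dmg] = base * (1 + crit_chance * (crit_mult - 1))
cc as decimal = 5/100 = 0.05
cm - 1 = 3.2 - 1 = 2.2
Bonus factor = 0.05 * 2.2 = 0.11
Total multiplier = 1 + 0.11 = 1.11
Expected damage = 150 * 1.11 = 166.50

166.50 damage


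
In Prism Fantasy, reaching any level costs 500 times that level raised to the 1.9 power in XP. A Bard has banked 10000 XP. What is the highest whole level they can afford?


XP = 500 * level^1.9, so level = (XP / 500)^(1/1.9)
= (10000 / 500)^(1/1.9)
= 20.0^0.5263
= 4.839
Floor: level = 4

level 4


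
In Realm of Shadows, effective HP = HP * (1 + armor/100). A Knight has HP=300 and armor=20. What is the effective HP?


EHP = 300 * (1 + 20/100)
= 300 * (1 + 0.2)
= 300 * 1.2
= 360.0

360.0 EHP


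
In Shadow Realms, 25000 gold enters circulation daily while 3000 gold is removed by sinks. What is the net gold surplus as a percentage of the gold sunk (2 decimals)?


Net gold = 25000 - 3000 = 22000
Inflation rate = net / sunk * 100 = 22000 / 3000 * 100
= 7.333333 * 100
= 733.33%

733.33%


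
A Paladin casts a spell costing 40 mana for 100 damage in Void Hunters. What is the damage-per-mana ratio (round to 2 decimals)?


Efficiency = damage / mana
= 100 / 40
= 2.50

2.50 dmg/mana


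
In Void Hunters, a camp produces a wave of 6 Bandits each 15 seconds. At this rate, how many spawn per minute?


Spawns per minute = count * (60 / interval)
= 6 * (60 / 15)
= 6 * 4.0
= 24.0

24.0 per minute


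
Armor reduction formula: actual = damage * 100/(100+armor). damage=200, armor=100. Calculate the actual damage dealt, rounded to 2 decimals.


actual = 200 * 100 / (100 + 100)
= 200 * 100 / 200
= 20000 / 200
= 100.00

100.00 damage


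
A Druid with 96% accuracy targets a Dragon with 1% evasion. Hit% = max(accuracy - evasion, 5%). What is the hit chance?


accuracy - evasion = 96 - 1 = 95
Apply floor: max(95, 5) = 95
Hit chance = 95%

95%


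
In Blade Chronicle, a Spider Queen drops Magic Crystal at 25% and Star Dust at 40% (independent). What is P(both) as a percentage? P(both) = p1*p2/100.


For independent events, P(both) = P(A) * P(B)
= 25% * 40%
= 1000 / 100 %
= 10.0%

10.0%


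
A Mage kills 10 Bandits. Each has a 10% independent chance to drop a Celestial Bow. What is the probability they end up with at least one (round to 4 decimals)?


P(at least one) = 1 - P(none) = 1 - (1-p)^n
p = 10/100 = 0.1
1 - p = 0.9
(1 - p)^10 = 0.9^10 = 0.348678
P(at least one) = 1 - 0.348678 = 0.6513

0.6513


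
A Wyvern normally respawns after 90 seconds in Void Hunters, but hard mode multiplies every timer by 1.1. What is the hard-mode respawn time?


Respawn time = base * multiplier
= 90 * 1.1
= 99.0 seconds

99.0 seconds


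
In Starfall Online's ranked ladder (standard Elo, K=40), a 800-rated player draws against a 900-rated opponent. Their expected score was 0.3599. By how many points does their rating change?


Elo update: delta = K * (S - Ea), where S = 0.5 (draws)
S - Ea = 0.5 - 0.3599 = 0.1401
Rating change = 40 * 0.1401
= 5.60

5.60 rating points


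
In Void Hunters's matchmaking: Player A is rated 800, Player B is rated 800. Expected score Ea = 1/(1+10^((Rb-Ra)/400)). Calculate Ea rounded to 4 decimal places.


Elo expected score: Ea = 1/(1 + 10^((Rb-Ra)/400))
Rb - Ra = 800 - 800 = 0
(Rb-Ra)/400 = 0/400 = 0.0
10^0.0 = 1.0
Ea = 1/(1 + 1.0) = 1/2.0 = 0.5000

0.5000


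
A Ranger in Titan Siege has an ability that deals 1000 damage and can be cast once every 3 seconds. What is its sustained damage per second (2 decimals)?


DPS = damage / cooldown
= 1000 / 3
= 333.33

333.33 DPS


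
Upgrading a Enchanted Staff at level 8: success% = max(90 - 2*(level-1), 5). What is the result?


raw_rate = 90 - 2 * (8 - 1)
= 90 - 2 * 7
= 90 - 14
= 76
Apply floor: max(76, 5) = 76%

76%


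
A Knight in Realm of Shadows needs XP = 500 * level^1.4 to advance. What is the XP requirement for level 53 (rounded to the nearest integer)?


XP = 500 * level^1.4
Substitute level = 53:
XP = 500 * 53^1.4
= 500 * 259.4097
= 129705

129705 XP


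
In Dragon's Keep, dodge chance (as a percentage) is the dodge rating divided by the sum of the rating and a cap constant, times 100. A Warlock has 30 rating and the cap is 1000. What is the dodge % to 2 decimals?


dodge% = 30 / (30 + 1000) * 100
= 30 / 1030 * 100
= 0.029126 * 100
= 2.91%

2.91%


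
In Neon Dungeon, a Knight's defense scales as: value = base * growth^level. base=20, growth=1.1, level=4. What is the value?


value = base * growth^level
= 20 * 1.1^4
= 20 * 1.4641
= 29.28

29.28 defense


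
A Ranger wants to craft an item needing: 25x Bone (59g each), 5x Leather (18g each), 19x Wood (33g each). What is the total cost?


Cost breakdown:
  Bone: 25 * 59 = 1475
  Leather: 5 * 18 = 90
  Wood: 19 * 33 = 627
Total = 1475 + 90 + 627 = 2192

2192 gold


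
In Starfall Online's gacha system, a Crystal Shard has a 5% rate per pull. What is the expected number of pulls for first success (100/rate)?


Expected pulls for a geometric distribution = 1/p = 100 / rate%
= 100 / 5
= 20.0

20.0 pulls


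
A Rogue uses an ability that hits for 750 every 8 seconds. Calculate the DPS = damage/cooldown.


DPS = damage / cooldown
= 750 / 8
= 93.75

93.75 DPS


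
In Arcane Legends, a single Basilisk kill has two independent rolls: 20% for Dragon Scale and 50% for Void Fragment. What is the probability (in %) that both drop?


For independent events, P(both) = P(A) * P(B)
= 20% * 50%
= 1000 / 100 %
= 10.0%

10.0%


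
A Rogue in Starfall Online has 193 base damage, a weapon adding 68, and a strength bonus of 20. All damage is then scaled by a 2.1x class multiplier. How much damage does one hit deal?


Sum base + weapon + str = 193 + 68 + 20 = 281
Multiply by 2.1:
281 * 2.1 = 590.1

590.1 damage


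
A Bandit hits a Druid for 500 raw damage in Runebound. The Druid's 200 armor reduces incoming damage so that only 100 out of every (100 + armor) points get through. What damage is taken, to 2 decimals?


actual = 500 * 100 / (100 + 200)
= 500 * 100 / 300
= 50000 / 300
= 166.67

166.67 damage


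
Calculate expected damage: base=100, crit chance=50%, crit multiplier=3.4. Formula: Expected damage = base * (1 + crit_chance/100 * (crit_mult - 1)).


E[dmg] = base * (1 + crit_chance * (crit_mult - 1))
cc as decimal = 50/100 = 0.5
cm - 1 = 3.4 - 1 = 2.4
Bonus factor = 0.5 * 2.4 = 1.2
Total multiplier = 1 + 1.2 = 2.2
Expected damage = 100 * 2.2 = 220.00

220.00 damage


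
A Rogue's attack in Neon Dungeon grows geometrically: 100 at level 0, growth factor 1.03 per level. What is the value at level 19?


value = base * growth^level
= 100 * 1.03^19
= 100 * 1.753506
= 175.35

175.35 attack


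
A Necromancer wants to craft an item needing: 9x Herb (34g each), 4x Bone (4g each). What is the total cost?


Cost breakdown:
  Herb: 9 * 34 = 306
  Bone: 4 * 4 = 16
Total = 306 + 16 = 322

322 gold


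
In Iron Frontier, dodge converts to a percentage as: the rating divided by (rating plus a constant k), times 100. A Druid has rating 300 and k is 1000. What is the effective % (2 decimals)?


effective% = rating / (rating + k) * 100
= 300 / (300 + 1000) * 100
= 300 / 1300 * 100
= 0.230769 * 100
= 23.08%

23.08%


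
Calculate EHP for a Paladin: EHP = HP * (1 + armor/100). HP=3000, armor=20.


EHP = 3000 * (1 + 20/100)
= 3000 * (1 + 0.2)
= 3000 * 1.2
= 3600.0

3600.0 EHP


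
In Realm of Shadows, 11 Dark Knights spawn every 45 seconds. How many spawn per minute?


Spawns per minute = count * (60 / interval)
= 11 * (60 / 45)
= 11 * 1.3333
= 14.67

14.67 per minute


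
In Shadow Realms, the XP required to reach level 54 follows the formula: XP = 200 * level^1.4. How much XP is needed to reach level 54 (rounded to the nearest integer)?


XP = 200 * level^1.4
Substitute level = 54:
XP = 200 * 54^1.4
= 200 * 266.2878
= 53258

53258 XP


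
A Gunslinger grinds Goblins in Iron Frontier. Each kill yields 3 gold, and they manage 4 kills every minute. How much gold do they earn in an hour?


Gold per minute = 3 * 4 = 12
Gold per hour = 12 * 60 = 720

720 gold/hour


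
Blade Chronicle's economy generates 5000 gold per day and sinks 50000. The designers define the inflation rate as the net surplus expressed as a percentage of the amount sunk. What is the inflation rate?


Net gold = 5000 - 50000 = -45000
Inflation rate = net / sunk * 100 = -45000 / 50000 * 100
= -0.9 * 100
= -90.00%

-90.00%


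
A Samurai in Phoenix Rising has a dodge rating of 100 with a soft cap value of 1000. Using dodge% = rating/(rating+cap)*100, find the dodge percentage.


dodge% = 100 / (100 + 1000) * 100
= 100 / 1100 * 100
= 0.090909 * 100
= 9.09%

9.09%


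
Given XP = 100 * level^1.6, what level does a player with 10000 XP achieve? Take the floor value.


XP = 100 * level^1.6, so level = (XP / 100)^(1/1.6)
= (10000 / 100)^(1/1.6)
= 100.0^0.625
= 17.7828
Floor: level = 17

level 17


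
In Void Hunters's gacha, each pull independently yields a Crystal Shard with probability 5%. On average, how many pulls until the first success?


Expected pulls for a geometric distribution = 1/p = 100 / rate%
= 100 / 5
= 20.0

20.0 pulls


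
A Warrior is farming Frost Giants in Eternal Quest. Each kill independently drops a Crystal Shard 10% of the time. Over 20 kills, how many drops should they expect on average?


Expected drops = kills * (drop_rate / 100)
= 20 * (10 / 100)
= 20 * 0.1
= 2.0

2.0 drops


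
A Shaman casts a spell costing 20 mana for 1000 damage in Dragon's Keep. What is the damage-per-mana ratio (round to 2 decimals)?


Efficiency = damage / mana
= 1000 / 20
= 50.00

50.00 dmg/mana


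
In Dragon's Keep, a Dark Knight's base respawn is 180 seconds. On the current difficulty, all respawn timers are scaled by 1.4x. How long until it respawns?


Respawn time = base * multiplier
= 180 * 1.4
= 252.0 seconds

252.0 seconds


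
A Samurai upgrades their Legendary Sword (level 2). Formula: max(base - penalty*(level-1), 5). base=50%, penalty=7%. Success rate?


raw_rate = 50 - 7 * (2 - 1)
= 50 - 7 * 1
= 50 - 7
= 43
Apply floor: max(43, 5) = 43%

43%


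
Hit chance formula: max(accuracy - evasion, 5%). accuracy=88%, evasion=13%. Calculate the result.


accuracy - evasion = 88 - 13 = 75
Apply floor: max(75, 5) = 75
Hit chance = 75%

75%


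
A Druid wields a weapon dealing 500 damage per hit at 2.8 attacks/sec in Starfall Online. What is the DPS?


DPS = damage * attack_speed
= 500 * 2.8
= 1400.0

1400.0 DPS


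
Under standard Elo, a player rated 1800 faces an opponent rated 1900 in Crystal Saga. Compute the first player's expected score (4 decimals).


Elo expected score: Ea = 1/(1 + 10^((Rb-Ra)/400))
Rb - Ra = 1900 - 1800 = 100
(Rb-Ra)/400 = 100/400 = 0.25
10^0.25 = 1.778279
Ea = 1/(1 + 1.778279) = 1/2.778279 = 0.3599

0.3599


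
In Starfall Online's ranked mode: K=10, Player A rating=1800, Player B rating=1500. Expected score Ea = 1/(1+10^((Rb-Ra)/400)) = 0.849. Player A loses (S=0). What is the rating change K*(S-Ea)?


Elo update: delta = K * (S - Ea), where S = 0 (loses)
S - Ea = 0 - 0.849 = -0.849
Rating change = 10 * -0.849
= -8.49

-8.49 rating points


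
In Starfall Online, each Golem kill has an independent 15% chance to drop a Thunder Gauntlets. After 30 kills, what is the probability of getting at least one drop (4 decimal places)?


P(at least one) = 1 - P(none) = 1 - (1-p)^n
p = 15/100 = 0.15
1 - p = 0.85
(1 - p)^30 = 0.85^30 = 0.007631
P(at least one) = 1 - 0.007631 = 0.9924

0.9924


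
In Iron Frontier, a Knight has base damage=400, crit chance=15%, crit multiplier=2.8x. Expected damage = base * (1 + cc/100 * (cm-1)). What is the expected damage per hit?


E[dmg] = base * (1 + crit_chance * (crit_mult - 1))
cc as decimal = 15/100 = 0.15
cm - 1 = 2.8 - 1 = 1.8
Bonus factor = 0.15 * 1.8 = 0.27
Total multiplier = 1 + 0.27 = 1.27
Expected damage = 400 * 1.27 = 508.00

508.00 damage


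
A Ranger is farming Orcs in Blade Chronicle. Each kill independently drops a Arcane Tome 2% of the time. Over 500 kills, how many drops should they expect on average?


Expected drops = kills * (drop_rate / 100)
= 500 * (2 / 100)
= 500 * 0.02
= 10.0

10.0 drops


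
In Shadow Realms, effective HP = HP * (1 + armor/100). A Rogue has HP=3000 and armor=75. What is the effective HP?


EHP = 3000 * (1 + 75/100)
= 3000 * (1 + 0.75)
= 3000 * 1.75
= 5250.0

5250.0 EHP


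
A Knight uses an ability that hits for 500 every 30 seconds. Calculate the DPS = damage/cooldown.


DPS = damage / cooldown
= 500 / 30
= 16.67

16.67 DPS


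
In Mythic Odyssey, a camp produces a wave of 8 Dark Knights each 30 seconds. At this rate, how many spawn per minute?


Spawns per minute = count * (60 / interval)
= 8 * (60 / 30)
= 8 * 2.0
= 16.0

16.0 per minute


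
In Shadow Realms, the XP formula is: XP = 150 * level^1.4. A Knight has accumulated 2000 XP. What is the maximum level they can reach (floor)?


XP = 150 * level^1.4, so level = (XP / 150)^(1/1.4)
= (2000 / 150)^(1/1.4)
= 13.3333^0.7143
= 6.361
Floor: level = 6

level 6


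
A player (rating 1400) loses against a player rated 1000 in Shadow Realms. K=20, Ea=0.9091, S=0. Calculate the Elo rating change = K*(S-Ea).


Elo update: delta = K * (S - Ea), where S = 0 (loses)
S - Ea = 0 - 0.9091 = -0.9091
Rating change = 20 * -0.9091
= -18.18

-18.18 rating points


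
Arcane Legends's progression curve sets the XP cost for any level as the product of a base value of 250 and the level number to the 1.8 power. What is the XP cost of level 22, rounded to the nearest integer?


XP = 250 * level^1.8
Substitute level = 22:
XP = 250 * 22^1.8
= 250 * 260.832
= 65208

65208 XP


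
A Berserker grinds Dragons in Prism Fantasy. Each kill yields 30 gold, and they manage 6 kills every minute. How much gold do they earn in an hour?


Gold per minute = 30 * 6 = 180
Gold per hour = 180 * 60 = 10800

10800 gold/hour


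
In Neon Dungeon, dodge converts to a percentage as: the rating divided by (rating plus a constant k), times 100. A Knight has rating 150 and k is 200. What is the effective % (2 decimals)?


effective% = rating / (rating + k) * 100
= 150 / (150 + 200) * 100
= 150 / 350 * 100
= 0.428571 * 100
= 42.86%

42.86%


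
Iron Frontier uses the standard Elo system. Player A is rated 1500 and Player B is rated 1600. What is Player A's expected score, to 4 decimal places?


Elo expected score: Ea = 1/(1 + 10^((Rb-Ra)/400))
Rb - Ra = 1600 - 1500 = 100
(Rb-Ra)/400 = 100/400 = 0.25
10^0.25 = 1.778279
Ea = 1/(1 + 1.778279) = 1/2.778279 = 0.3599

0.3599


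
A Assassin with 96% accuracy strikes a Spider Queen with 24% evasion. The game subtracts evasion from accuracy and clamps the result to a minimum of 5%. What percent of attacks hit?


accuracy - evasion = 96 - 24 = 72
Apply floor: max(72, 5) = 72
Hit chance = 72%

72%


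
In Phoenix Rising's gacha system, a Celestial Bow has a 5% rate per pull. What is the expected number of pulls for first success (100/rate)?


Expected pulls for a geometric distribution = 1/p = 100 / rate%
= 100 / 5
= 20.0

20.0 pulls


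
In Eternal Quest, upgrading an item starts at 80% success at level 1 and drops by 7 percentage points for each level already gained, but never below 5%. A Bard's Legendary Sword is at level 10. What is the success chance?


raw_rate = 80 - 7 * (10 - 1)
= 80 - 7 * 9
= 80 - 63
= 17
Apply floor: max(17, 5) = 17%

17%


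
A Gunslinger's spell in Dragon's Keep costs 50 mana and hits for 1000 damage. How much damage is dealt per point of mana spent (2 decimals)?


Efficiency = damage / mana
= 1000 / 50
= 20.00

20.00 dmg/mana


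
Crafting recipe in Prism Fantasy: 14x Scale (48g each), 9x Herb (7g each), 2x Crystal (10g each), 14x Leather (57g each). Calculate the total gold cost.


Cost breakdown:
  Scale: 14 * 48 = 672
  Herb: 9 * 7 = 63
  Crystal: 2 * 10 = 20
  Leather: 14 * 57 = 798
Total = 672 + 63 + 20 + 798 = 1553

1553 gold


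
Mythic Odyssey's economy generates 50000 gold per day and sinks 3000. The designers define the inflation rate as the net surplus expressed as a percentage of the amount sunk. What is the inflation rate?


Net gold = 50000 - 3000 = 47000
Inflation rate = net / sunk * 100 = 47000 / 3000 * 100
= 15.666667 * 100
= 1566.67%

1566.67%


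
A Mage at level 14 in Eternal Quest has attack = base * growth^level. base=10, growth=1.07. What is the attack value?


value = base * growth^level
= 10 * 1.07^14
= 10 * 2.578534
= 25.79

25.79 attack


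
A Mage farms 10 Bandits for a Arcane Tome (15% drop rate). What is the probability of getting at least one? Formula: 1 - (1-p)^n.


P(at least one) = 1 - P(none) = 1 - (1-p)^n
p = 15/100 = 0.15
1 - p = 0.85
(1 - p)^10 = 0.85^10 = 0.196874
P(at least one) = 1 - 0.196874 = 0.8031

0.8031


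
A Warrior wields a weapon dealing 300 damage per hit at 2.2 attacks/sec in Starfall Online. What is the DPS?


DPS = damage * attack_speed
= 300 * 2.2
= 660.0

660.0 DPS


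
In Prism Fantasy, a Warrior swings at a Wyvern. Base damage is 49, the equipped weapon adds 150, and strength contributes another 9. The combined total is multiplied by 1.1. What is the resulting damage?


Sum base + weapon + str = 49 + 150 + 9 = 208
Multiply by 1.1:
208 * 1.1 = 228.8

228.8 damage


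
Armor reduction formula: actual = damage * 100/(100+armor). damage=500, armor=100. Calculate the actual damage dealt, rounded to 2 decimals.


actual = 500 * 100 / (100 + 100)
= 500 * 100 / 200
= 50000 / 200
= 250.00

250.00 damage


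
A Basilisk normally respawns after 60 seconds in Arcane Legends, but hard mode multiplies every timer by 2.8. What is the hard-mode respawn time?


Respawn time = base * multiplier
= 60 * 2.8
= 168.0 seconds

168.0 seconds


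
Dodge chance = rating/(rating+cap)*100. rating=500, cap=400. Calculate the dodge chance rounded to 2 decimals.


dodge% = 500 / (500 + 400) * 100
= 500 / 900 * 100
= 0.555556 * 100
= 55.56%

55.56%


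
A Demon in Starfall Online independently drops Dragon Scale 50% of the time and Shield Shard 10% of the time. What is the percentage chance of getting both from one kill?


For independent events, P(both) = P(A) * P(B)
= 50% * 10%
= 500 / 100 %
= 5.0%

5.0%


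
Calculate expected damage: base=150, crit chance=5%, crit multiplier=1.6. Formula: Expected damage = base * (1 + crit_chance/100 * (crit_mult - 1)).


E[dmg] = base * (1 + crit_chance * (crit_mult - 1))
cc as decimal = 5/100 = 0.05
cm - 1 = 1.6 - 1 = 0.6
Bonus factor = 0.05 * 0.6 = 0.03
Total multiplier = 1 + 0.03 = 1.03
Expected damage = 150 * 1.03 = 154.50

154.50 damage


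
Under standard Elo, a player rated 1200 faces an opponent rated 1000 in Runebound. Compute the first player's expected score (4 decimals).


Elo expected score: Ea = 1/(1 + 10^((Rb-Ra)/400))
Rb - Ra = 1000 - 1200 = -200
(Rb-Ra)/400 = -200/400 = -0.5
10^-0.5 = 0.316228
Ea = 1/(1 + 0.316228) = 1/1.316228 = 0.7597

0.7597


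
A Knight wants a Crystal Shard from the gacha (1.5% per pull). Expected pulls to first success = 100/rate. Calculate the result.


Expected pulls for a geometric distribution = 1/p = 100 / rate%
= 100 / 1.5
= 66.67

66.67 pulls


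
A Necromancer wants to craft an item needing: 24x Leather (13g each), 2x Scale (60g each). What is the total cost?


Cost breakdown:
  Leather: 24 * 13 = 312
  Scale: 2 * 60 = 120
Total = 312 + 120 = 432

432 gold


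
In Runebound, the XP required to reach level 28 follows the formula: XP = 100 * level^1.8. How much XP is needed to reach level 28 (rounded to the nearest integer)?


XP = 100 * level^1.8
Substitute level = 28:
XP = 100 * 28^1.8
= 100 * 402.6099
= 40261

40261 XP


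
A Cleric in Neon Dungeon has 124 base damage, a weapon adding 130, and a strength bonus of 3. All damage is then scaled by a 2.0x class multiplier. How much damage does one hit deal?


Sum base + weapon + str = 124 + 130 + 3 = 257
Multiply by 2.0:
257 * 2.0 = 514.0

514.0 damage


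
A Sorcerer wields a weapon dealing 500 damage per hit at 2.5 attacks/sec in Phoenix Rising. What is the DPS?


DPS = damage * attack_speed
= 500 * 2.5
= 1250.0

1250.0 DPS


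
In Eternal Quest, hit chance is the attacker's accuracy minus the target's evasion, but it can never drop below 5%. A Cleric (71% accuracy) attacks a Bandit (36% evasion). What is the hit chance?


accuracy - evasion = 71 - 36 = 35
Apply floor: max(35, 5) = 35
Hit chance = 35%

35%


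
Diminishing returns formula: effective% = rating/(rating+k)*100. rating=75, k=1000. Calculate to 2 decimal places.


effective% = rating / (rating + k) * 100
= 75 / (75 + 1000) * 100
= 75 / 1075 * 100
= 0.069767 * 100
= 6.98%

6.98%


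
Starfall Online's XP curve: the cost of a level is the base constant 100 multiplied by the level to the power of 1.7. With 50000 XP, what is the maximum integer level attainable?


XP = 100 * level^1.7, so level = (XP / 100)^(1/1.7)
= (50000 / 100)^(1/1.7)
= 500.0^0.5882
= 38.6927
Floor: level = 38

level 38


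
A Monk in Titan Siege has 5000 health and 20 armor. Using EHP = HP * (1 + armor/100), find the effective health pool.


EHP = 5000 * (1 + 20/100)
= 5000 * (1 + 0.2)
= 5000 * 1.2
= 6000.0

6000.0 EHP


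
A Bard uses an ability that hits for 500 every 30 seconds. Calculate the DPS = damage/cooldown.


DPS = damage / cooldown
= 500 / 30
= 16.67

16.67 DPS


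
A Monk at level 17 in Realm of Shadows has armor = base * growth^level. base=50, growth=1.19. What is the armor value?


value = base * growth^level
= 50 * 1.19^17
= 50 * 19.244133
= 962.21

962.21 armor


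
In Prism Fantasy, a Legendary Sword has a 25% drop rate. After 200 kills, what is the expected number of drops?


Expected drops = kills * (drop_rate / 100)
= 200 * (25 / 100)
= 200 * 0.25
= 50.0

50.0 drops


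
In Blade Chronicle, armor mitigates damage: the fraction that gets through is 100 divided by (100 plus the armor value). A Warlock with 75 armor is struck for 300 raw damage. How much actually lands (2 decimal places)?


actual = 300 * 100 / (100 + 75)
= 300 * 100 / 175
= 30000 / 175
= 171.43

171.43 damage


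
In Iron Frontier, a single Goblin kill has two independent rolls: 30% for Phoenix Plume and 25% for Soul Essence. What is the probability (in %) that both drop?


For independent events, P(both) = P(A) * P(B)
= 30% * 25%
= 750 / 100 %
= 7.5%

7.5%


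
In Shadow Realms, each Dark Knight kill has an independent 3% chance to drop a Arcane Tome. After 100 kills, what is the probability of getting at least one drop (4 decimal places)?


P(at least one) = 1 - P(none) = 1 - (1-p)^n
p = 3/100 = 0.03
1 - p = 0.97
(1 - p)^100 = 0.97^100 = 0.047553
P(at least one) = 1 - 0.047553 = 0.9524

0.9524


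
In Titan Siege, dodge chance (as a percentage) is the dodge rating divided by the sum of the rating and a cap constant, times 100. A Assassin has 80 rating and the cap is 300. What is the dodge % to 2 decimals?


dodge% = 80 / (80 + 300) * 100
= 80 / 380 * 100
= 0.210526 * 100
= 21.05%

21.05%


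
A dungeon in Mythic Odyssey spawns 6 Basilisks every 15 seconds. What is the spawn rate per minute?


Spawns per minute = count * (60 / interval)
= 6 * (60 / 15)
= 6 * 4.0
= 24.0

24.0 per minute


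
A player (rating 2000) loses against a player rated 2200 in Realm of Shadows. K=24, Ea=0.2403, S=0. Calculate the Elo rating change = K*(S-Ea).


Elo update: delta = K * (S - Ea), where S = 0 (loses)
S - Ea = 0 - 0.2403 = -0.2403
Rating change = 24 * -0.2403
= -5.77

-5.77 rating points


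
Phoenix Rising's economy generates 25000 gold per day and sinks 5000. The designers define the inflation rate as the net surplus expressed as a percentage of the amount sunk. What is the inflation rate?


Net gold = 25000 - 5000 = 20000
Inflation rate = net / sunk * 100 = 20000 / 5000 * 100
= 4.0 * 100
= 400.00%

400.00%


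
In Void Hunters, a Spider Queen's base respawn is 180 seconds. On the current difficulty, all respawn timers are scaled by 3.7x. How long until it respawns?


Respawn time = base * multiplier
= 180 * 3.7
= 666.0 seconds

666.0 seconds


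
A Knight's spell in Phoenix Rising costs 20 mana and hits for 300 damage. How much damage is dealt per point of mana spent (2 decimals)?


Efficiency = damage / mana
= 300 / 20
= 15.00

15.00 dmg/mana


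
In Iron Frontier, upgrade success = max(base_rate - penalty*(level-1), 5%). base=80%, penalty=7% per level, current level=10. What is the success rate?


raw_rate = 80 - 7 * (10 - 1)
= 80 - 7 * 9
= 80 - 63
= 17
Apply floor: max(17, 5) = 17%

17%


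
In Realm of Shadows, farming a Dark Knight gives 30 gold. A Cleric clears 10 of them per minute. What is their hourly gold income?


Gold per minute = 30 * 10 = 300
Gold per hour = 300 * 60 = 18000

18000 gold/hour


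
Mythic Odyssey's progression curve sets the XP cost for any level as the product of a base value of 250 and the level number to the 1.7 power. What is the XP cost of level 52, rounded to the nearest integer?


XP = 250 * level^1.7
Substitute level = 52:
XP = 250 * 52^1.7
= 250 * 826.4293
= 206607

206607 XP


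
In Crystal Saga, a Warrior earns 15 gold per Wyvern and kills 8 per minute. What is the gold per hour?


Gold per minute = 15 * 8 = 120
Gold per hour = 120 * 60 = 7200

7200 gold/hour


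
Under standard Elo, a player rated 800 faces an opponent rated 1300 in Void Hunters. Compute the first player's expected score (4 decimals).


Elo expected score: Ea = 1/(1 + 10^((Rb-Ra)/400))
Rb - Ra = 1300 - 800 = 500
(Rb-Ra)/400 = 500/400 = 1.25
10^1.25 = 17.782794
Ea = 1/(1 + 17.782794) = 1/18.782794 = 0.0532

0.0532


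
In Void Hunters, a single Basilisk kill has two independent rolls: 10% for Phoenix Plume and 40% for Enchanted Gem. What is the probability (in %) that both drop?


For independent events, P(both) = P(A) * P(B)
= 10% * 40%
= 400 / 100 %
= 4.0%

4.0%


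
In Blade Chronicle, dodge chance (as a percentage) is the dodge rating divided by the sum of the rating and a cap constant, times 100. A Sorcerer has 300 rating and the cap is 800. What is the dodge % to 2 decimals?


dodge% = 300 / (300 + 800) * 100
= 300 / 1100 * 100
= 0.272727 * 100
= 27.27%

27.27%


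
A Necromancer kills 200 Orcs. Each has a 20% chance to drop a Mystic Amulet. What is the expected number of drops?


Expected drops = kills * (drop_rate / 100)
= 200 * (20 / 100)
= 200 * 0.2
= 40.0

40.0 drops


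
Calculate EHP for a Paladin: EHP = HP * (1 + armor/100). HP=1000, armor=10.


EHP = 1000 * (1 + 10/100)
= 1000 * (1 + 0.1)
= 1000 * 1.1
= 1100.0

1100.0 EHP


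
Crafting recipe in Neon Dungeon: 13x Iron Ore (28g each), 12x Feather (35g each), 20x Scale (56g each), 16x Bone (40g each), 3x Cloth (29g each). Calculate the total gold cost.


Cost breakdown:
  Iron Ore: 13 * 28 = 364
  Feather: 12 * 35 = 420
  Scale: 20 * 56 = 1120
  Bone: 16 * 40 = 640
  Cloth: 3 * 29 = 87
Total = 364 + 420 + 1120 + 640 + 87 = 2631

2631 gold


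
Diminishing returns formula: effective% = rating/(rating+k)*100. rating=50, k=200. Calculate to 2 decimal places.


effective% = rating / (rating + k) * 100
= 50 / (50 + 200) * 100
= 50 / 250 * 100
= 0.2 * 100
= 20.00%

20.00%


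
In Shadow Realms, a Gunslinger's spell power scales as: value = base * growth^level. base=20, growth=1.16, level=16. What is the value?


value = base * growth^level
= 20 * 1.16^16
= 20 * 10.748004
= 214.96

214.96 spell power


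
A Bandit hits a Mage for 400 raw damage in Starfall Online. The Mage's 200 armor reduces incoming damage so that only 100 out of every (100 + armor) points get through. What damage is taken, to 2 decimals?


actual = 400 * 100 / (100 + 200)
= 400 * 100 / 300
= 40000 / 300
= 133.33

133.33 damage


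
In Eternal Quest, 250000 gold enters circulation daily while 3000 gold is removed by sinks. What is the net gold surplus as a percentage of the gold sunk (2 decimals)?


Net gold = 250000 - 3000 = 247000
Inflation rate = net / sunk * 100 = 247000 / 3000 * 100
= 82.333333 * 100
= 8233.33%

8233.33%


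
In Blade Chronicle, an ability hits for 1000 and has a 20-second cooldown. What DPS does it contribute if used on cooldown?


DPS = damage / cooldown
= 1000 / 20
= 50.00

50.00 DPS


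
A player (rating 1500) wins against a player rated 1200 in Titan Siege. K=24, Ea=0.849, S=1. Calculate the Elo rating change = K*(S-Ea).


Elo update: delta = K * (S - Ea), where S = 1 (wins)
S - Ea = 1 - 0.849 = 0.151
Rating change = 24 * 0.151
= 3.62

3.62 rating points


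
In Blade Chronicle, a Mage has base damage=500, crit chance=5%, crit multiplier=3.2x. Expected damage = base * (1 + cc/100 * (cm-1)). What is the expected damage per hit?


E[dmg] = base * (1 + crit_chance * (crit_mult - 1))
cc as decimal = 5/100 = 0.05
cm - 1 = 3.2 - 1 = 2.2
Bonus factor = 0.05 * 2.2 = 0.11
Total multiplier = 1 + 0.11 = 1.11
Expected damage = 500 * 1.11 = 555.00

555.00 damage


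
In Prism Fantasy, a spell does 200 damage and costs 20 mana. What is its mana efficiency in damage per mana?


Efficiency = damage / mana
= 200 / 20
= 10.00

10.00 dmg/mana


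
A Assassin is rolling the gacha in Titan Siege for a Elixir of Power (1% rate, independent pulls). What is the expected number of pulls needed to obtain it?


Expected pulls for a geometric distribution = 1/p = 100 / rate%
= 100 / 1
= 100.0

100.0 pulls


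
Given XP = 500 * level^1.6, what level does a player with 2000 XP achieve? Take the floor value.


XP = 500 * level^1.6, so level = (XP / 500)^(1/1.6)
= (2000 / 500)^(1/1.6)
= 4.0^0.625
= 2.3784
Floor: level = 2

level 2


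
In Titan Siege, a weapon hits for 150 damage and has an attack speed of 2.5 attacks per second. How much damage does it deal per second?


DPS = damage * attack_speed
= 150 * 2.5
= 375.0

375.0 DPS


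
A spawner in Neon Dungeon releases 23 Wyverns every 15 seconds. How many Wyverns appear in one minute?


Spawns per minute = count * (60 / interval)
= 23 * (60 / 15)
= 23 * 4.0
= 92.0

92.0 per minute


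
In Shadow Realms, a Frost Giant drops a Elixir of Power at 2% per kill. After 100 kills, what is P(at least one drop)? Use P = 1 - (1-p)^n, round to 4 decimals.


P(at least one) = 1 - P(none) = 1 - (1-p)^n
p = 2/100 = 0.02
1 - p = 0.98
(1 - p)^100 = 0.98^100 = 0.132620
P(at least one) = 1 - 0.132620 = 0.8674

0.8674


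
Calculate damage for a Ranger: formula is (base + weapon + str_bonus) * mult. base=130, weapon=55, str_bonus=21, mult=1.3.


Sum base + weapon + str = 130 + 55 + 21 = 206
Multiply by 1.3:
206 * 1.3 = 267.8

267.8 damage


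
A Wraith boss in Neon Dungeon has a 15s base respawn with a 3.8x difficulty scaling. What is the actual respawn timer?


Respawn time = base * multiplier
= 15 * 3.8
= 57.0 seconds

57.0 seconds


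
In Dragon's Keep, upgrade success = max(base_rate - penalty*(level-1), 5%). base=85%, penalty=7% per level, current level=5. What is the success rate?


raw_rate = 85 - 7 * (5 - 1)
= 85 - 7 * 4
= 85 - 28
= 57
Apply floor: max(57, 5) = 57%

57%


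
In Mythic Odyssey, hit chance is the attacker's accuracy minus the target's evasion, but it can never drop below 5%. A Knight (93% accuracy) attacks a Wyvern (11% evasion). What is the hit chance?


accuracy - evasion = 93 - 11 = 82
Apply floor: max(82, 5) = 82
Hit chance = 82%

82%


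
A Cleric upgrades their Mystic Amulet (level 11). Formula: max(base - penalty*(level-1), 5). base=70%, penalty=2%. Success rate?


raw_rate = 70 - 2 * (11 - 1)
= 70 - 2 * 10
= 70 - 20
= 50
Apply floor: max(50, 5) = 50%

50%


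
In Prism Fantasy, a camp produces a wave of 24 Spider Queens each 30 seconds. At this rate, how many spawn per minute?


Spawns per minute = count * (60 / interval)
= 24 * (60 / 30)
= 24 * 2.0
= 48.0

48.0 per minute


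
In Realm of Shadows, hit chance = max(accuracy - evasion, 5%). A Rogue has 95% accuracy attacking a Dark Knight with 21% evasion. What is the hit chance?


accuracy - evasion = 95 - 21 = 74
Apply floor: max(74, 5) = 74
Hit chance = 74%

74%


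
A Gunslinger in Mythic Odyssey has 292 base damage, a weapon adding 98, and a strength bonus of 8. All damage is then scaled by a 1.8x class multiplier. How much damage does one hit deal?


Sum base + weapon + str = 292 + 98 + 8 = 398
Multiply by 1.8:
398 * 1.8 = 716.4

716.4 damage


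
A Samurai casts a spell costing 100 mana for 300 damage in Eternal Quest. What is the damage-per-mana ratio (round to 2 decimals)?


Efficiency = damage / mana
= 300 / 100
= 3.00

3.00 dmg/mana


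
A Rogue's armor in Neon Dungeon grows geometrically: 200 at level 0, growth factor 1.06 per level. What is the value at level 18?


value = base * growth^level
= 200 * 1.06^18
= 200 * 2.854339
= 570.87

570.87 armor


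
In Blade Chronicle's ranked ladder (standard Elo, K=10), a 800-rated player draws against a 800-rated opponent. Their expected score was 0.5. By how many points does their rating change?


Elo update: delta = K * (S - Ea), where S = 0.5 (draws)
S - Ea = 0.5 - 0.5 = 0.0
Rating change = 10 * 0.0
= 0.00

0.00 rating points


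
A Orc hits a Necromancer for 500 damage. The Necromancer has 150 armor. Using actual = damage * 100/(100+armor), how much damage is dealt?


actual = 500 * 100 / (100 + 150)
= 500 * 100 / 250
= 50000 / 250
= 200.00

200.00 damage
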